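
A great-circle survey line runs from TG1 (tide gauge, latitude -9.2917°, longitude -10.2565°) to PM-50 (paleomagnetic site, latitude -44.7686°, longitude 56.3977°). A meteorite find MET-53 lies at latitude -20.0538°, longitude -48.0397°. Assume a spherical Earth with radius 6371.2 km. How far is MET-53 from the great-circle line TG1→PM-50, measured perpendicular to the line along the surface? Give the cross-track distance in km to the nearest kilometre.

3795 km

δ₁₃ = central angle TG1→MET-53 = 0.663175 rad  (haversine)
θ₁₃ = bearing TG1→MET-53 = 249.208°,  θ₁₂ = bearing TG1→PM-50 = 134.901°
dₓₜ = R·arcsin(sin δ₁₃ · sin(θ₁₃ − θ₁₂)) = 6371.2·arcsin(0.61562·sin(114.307°)) = 3795.015 km
|dₓₜ| = 3795.015 km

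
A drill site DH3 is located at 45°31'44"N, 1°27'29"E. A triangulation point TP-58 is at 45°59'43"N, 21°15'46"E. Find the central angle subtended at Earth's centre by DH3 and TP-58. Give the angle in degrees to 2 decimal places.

DH3: φ = +45.52889°, λ = +1.45806°
TP-58: φ = +45.99528°, λ = +21.26278°
Δφ = 0.4664°,  Δλ = 19.8047°
a = sin²(Δφ/2) + cos φ₁ cos φ₂ sin²(Δλ/2) = 0.014410
c = 2·arcsin(√a) = 0.240660 rad = 13.7888°

13.79°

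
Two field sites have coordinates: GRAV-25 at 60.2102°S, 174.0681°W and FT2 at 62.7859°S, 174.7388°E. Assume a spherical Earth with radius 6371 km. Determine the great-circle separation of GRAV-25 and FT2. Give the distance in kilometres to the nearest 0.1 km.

658.2 km

Δφ = -2.5757°,  Δλ = -11.1931°
a = sin²(Δφ/2) + cos φ₁ cos φ₂ sin²(Δλ/2) = 0.002666
c = 2·arcsin(√a) = 0.103313 rad = 5.9194°
d = R·c = 6371 × 0.103313 = 658.2 km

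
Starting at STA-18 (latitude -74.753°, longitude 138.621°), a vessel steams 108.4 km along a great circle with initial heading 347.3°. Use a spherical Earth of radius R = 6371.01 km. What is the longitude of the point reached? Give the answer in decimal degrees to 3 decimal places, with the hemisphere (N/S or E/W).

137.853°E

δ = d/R = 108.4/6371.01 = 0.017015 rad
φ₂ = arcsin(sin φ₁ cos δ + cos φ₁ sin δ cos θ)
   = arcsin(-0.96480·0.99986 + 0.26298·0.01701·0.97553) = -73.80060°
λ₂ = λ₁ + atan2(sin θ sin δ cos φ₁, cos δ − sin φ₁ sin φ₂) = 137.85279°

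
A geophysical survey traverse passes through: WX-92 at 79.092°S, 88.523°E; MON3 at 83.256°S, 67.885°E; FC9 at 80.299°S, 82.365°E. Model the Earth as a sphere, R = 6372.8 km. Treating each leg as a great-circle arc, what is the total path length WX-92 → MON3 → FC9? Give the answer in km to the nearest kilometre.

974 km

WX-92→MON3: c = 0.090206 rad, d = 574.86 km
MON3→FC9: c = 0.062621 rad, d = 399.07 km
Total = 574.86 + 399.07 = 973.93 km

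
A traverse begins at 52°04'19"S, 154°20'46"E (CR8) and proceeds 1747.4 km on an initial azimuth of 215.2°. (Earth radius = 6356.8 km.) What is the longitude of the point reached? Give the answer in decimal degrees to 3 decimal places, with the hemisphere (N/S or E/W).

CR8: φ = -52.07194°, λ = +154.34611°
δ = d/R = 1747.4/6356.8 = 0.274887 rad
φ₂ = arcsin(sin φ₁ cos δ + cos φ₁ sin δ cos θ)
   = arcsin(-0.78878·0.96246 + 0.61467·0.27144·-0.81714) = -63.57347°
λ₂ = λ₁ + atan2(sin θ sin δ cos φ₁, cos δ − sin φ₁ sin φ₂) = 133.76282°

133.763°E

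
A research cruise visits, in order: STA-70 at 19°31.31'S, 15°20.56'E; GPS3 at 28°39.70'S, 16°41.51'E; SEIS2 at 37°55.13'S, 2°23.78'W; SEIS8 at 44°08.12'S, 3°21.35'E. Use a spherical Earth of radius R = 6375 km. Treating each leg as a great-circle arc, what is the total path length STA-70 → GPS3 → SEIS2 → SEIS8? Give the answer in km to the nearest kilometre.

STA-70: φ = -19.52183°, λ = +15.34267°
GPS3: φ = -28.66167°, λ = +16.69183°
SEIS2: φ = -37.91883°, λ = -2.39633°
SEIS8: φ = -44.13533°, λ = +3.35583°
STA-70→GPS3: c = 0.160957 rad, d = 1026.10 km
GPS3→SEIS2: c = 0.321015 rad, d = 2046.47 km
SEIS2→SEIS8: c = 0.132241 rad, d = 843.03 km
Total = 1026.10 + 2046.47 + 843.03 = 3915.61 km

3916 km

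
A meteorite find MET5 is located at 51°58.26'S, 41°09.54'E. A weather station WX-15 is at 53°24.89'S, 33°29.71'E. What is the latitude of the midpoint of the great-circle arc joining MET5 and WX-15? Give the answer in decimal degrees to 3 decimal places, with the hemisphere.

52.755°S

MET5: φ = -51.97100°, λ = +41.15900°
WX-15: φ = -53.41483°, λ = +33.49517°
Bx = cos φ₂ cos Δλ = 0.590693,  By = cos φ₂ sin Δλ = -0.079485
φₘ = atan2(sin φ₁ + sin φ₂, √((cos φ₁ + Bx)² + By²)) = -52.75470°
λₘ = λ₁ + atan2(By, cos φ₁ + Bx) = 37.39054°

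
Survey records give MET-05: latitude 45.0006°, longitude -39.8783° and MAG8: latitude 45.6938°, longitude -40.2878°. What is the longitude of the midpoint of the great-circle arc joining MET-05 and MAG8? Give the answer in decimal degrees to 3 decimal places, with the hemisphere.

Bx = cos φ₂ cos Δλ = 0.698475,  By = cos φ₂ sin Δλ = -0.004992
φₘ = atan2(sin φ₁ + sin φ₂, √((cos φ₁ + Bx)² + By²)) = 45.34738°
λₘ = λ₁ + atan2(By, cos φ₁ + Bx) = -40.08180°

40.082°W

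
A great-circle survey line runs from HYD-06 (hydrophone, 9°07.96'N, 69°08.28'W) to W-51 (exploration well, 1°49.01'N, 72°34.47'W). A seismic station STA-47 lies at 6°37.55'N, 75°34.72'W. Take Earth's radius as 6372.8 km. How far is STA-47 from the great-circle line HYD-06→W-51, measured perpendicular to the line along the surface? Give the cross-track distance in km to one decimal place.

HYD-06: φ = +9.13267°, λ = -69.13800°
W-51: φ = +1.81683°, λ = -72.57450°
STA-47: φ = +6.62583°, λ = -75.57867°
δ₁₃ = central angle HYD-06→STA-47 = 0.119627 rad  (haversine)
θ₁₃ = bearing HYD-06→STA-47 = 249.013°,  θ₁₂ = bearing HYD-06→W-51 = 205.246°
dₓₜ = R·arcsin(sin δ₁₃ · sin(θ₁₃ − θ₁₂)) = 6372.8·arcsin(0.11934·sin(43.767°)) = 526.684 km
|dₓₜ| = 526.684 km

526.7 km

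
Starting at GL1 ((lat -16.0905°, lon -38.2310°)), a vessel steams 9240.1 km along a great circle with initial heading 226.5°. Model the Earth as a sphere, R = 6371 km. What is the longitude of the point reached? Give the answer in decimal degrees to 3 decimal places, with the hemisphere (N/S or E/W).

δ = d/R = 9240.1/6371 = 1.450337 rad
φ₂ = arcsin(sin φ₁ cos δ + cos φ₁ sin δ cos θ)
   = arcsin(-0.27716·0.12017 + 0.96083·0.99275·-0.68835) = -43.62226°
λ₂ = λ₁ + atan2(sin θ sin δ cos φ₁, cos δ − sin φ₁ sin φ₂) = -134.09333°

134.093°W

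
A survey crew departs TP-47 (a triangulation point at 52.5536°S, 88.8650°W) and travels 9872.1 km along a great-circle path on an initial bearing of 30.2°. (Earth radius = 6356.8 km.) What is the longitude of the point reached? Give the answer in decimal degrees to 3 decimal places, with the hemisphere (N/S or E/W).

53.047°W

δ = d/R = 9872.1/6356.8 = 1.552998 rad
φ₂ = arcsin(sin φ₁ cos δ + cos φ₁ sin δ cos θ)
   = arcsin(-0.79392·0.01780 + 0.60802·0.99984·0.86427) = 30.74931°
λ₂ = λ₁ + atan2(sin θ sin δ cos φ₁, cos δ − sin φ₁ sin φ₂) = -53.04689°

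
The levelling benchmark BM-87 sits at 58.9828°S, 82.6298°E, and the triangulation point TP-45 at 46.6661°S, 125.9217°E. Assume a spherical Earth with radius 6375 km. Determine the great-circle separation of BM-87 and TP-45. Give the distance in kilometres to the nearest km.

3145 km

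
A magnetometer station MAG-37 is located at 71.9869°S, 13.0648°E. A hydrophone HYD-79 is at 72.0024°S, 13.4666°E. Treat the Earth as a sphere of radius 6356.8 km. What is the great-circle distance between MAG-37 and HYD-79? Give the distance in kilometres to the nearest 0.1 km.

13.9 km

Δφ = -0.0155°,  Δλ = 0.4018°
a = sin²(Δφ/2) + cos φ₁ cos φ₂ sin²(Δλ/2) = 0.000001
c = 2·arcsin(√a) = 0.002184 rad = 0.1252°
d = R·c = 6356.8 × 0.002184 = 13.9 km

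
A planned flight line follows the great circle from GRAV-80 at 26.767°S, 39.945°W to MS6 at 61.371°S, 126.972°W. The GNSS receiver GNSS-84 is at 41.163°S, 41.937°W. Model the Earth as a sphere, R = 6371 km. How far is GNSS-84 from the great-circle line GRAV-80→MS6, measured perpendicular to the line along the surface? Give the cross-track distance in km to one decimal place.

δ₁₃ = central angle GRAV-80→GNSS-84 = 0.252886 rad  (haversine)
θ₁₃ = bearing GRAV-80→GNSS-84 = 186.004°,  θ₁₂ = bearing GRAV-80→MS6 = 211.775°
dₓₜ = R·arcsin(sin δ₁₃ · sin(θ₁₃ − θ₁₂)) = 6371·arcsin(0.25020·sin(-25.771°)) = -694.412 km
|dₓₜ| = 694.412 km

694.4 km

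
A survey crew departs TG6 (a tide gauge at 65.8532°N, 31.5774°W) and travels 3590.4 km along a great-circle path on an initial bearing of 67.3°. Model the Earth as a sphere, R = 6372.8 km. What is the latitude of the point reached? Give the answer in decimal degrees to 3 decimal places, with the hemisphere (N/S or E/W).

δ = d/R = 3590.4/6372.8 = 0.563394 rad
φ₂ = arcsin(sin φ₁ cos δ + cos φ₁ sin δ cos θ)
   = arcsin(0.91250·0.84545 + 0.40908·0.53406·0.38591) = 58.84601°
λ₂ = λ₁ + atan2(sin θ sin δ cos φ₁, cos δ − sin φ₁ sin φ₂) = 40.66442°

58.846°N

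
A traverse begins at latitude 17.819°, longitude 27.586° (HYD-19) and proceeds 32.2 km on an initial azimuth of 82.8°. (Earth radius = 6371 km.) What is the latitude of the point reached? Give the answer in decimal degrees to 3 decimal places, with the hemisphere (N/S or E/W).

δ = d/R = 32.2/6371 = 0.005054 rad
φ₂ = arcsin(sin φ₁ cos δ + cos φ₁ sin δ cos θ)
   = arcsin(0.30601·0.99999 + 0.95203·0.00505·0.12533) = 17.85506°
λ₂ = λ₁ + atan2(sin θ sin δ cos φ₁, cos δ − sin φ₁ sin φ₂) = 27.88784°

17.855°N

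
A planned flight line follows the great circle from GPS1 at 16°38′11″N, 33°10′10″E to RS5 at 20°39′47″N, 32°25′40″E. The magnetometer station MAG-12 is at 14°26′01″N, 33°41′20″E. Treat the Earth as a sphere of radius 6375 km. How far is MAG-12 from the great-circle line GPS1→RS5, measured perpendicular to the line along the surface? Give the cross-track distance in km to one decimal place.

13.5 km

GPS1: φ = +16.63639°, λ = +33.16944°
RS5: φ = +20.66306°, λ = +32.42778°
MAG-12: φ = +14.43361°, λ = +33.68889°
δ₁₃ = central angle GPS1→MAG-12 = 0.039425 rad  (haversine)
θ₁₃ = bearing GPS1→MAG-12 = 167.129°,  θ₁₂ = bearing GPS1→RS5 = 350.217°
dₓₜ = R·arcsin(sin δ₁₃ · sin(θ₁₃ − θ₁₂)) = 6375·arcsin(0.03942·sin(-183.088°)) = 13.535 km
|dₓₜ| = 13.535 km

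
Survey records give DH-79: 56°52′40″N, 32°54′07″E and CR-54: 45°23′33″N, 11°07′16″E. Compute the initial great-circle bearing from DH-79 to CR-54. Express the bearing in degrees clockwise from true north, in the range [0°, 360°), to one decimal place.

238.9°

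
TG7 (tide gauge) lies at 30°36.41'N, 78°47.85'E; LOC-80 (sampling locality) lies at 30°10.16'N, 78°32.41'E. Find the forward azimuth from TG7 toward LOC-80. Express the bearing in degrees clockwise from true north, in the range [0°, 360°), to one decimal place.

207.0°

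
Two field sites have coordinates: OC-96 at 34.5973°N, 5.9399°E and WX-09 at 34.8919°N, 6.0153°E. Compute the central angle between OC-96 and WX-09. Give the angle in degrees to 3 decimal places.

Δφ = 0.2946°,  Δλ = 0.0754°
a = sin²(Δφ/2) + cos φ₁ cos φ₂ sin²(Δλ/2) = 0.000007
c = 2·arcsin(√a) = 0.005254 rad = 0.3010°

0.301°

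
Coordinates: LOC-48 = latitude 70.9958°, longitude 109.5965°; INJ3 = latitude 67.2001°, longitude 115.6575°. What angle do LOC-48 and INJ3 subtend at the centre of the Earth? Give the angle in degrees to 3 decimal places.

Δφ = -3.7957°,  Δλ = 6.0610°
a = sin²(Δφ/2) + cos φ₁ cos φ₂ sin²(Δλ/2) = 0.001449
c = 2·arcsin(√a) = 0.076162 rad = 4.3638°

4.364°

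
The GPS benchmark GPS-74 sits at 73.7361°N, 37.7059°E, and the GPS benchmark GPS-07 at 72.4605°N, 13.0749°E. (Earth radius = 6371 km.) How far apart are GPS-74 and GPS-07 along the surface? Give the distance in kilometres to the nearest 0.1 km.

Δφ = -1.2756°,  Δλ = -24.6310°
a = sin²(Δφ/2) + cos φ₁ cos φ₂ sin²(Δλ/2) = 0.003964
c = 2·arcsin(√a) = 0.125999 rad = 7.2192°
d = R·c = 6371 × 0.125999 = 802.7 km

802.7 km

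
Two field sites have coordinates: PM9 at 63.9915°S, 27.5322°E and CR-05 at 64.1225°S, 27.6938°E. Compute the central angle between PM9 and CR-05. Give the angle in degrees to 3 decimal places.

0.149°

Δφ = -0.1310°,  Δλ = 0.1616°
a = sin²(Δφ/2) + cos φ₁ cos φ₂ sin²(Δλ/2) = 0.000002
c = 2·arcsin(√a) = 0.002598 rad = 0.1489°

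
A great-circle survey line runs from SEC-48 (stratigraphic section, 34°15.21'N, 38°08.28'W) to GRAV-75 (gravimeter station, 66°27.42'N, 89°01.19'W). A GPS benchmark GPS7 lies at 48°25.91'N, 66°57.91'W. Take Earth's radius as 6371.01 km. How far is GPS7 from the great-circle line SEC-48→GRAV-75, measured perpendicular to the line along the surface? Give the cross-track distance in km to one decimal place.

SEC-48: φ = +34.25350°, λ = -38.13800°
GRAV-75: φ = +66.45700°, λ = -89.01983°
GPS7: φ = +48.43183°, λ = -66.96517°
δ₁₃ = central angle SEC-48→GPS7 = 0.447398 rad  (haversine)
θ₁₃ = bearing SEC-48→GPS7 = 312.311°,  θ₁₂ = bearing SEC-48→GRAV-75 = 333.290°
dₓₜ = R·arcsin(sin δ₁₃ · sin(θ₁₃ − θ₁₂)) = 6371.01·arcsin(0.43262·sin(-20.979°)) = -990.797 km
|dₓₜ| = 990.797 km

990.8 km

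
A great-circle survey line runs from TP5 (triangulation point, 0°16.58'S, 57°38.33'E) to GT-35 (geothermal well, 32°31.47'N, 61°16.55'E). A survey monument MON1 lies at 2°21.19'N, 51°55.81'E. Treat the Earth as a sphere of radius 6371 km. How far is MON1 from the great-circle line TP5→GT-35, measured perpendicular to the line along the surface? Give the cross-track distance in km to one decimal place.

TP5: φ = -0.27633°, λ = +57.63883°
GT-35: φ = +32.52450°, λ = +61.27583°
MON1: φ = +2.35317°, λ = +51.93017°
δ₁₃ = central angle TP5→MON1 = 0.109674 rad  (haversine)
θ₁₃ = bearing TP5→MON1 = 294.767°,  θ₁₂ = bearing TP5→GT-35 = 5.639°
dₓₜ = R·arcsin(sin δ₁₃ · sin(θ₁₃ − θ₁₂)) = 6371·arcsin(0.10945·sin(289.128°)) = -660.011 km
|dₓₜ| = 660.011 km

660.0 km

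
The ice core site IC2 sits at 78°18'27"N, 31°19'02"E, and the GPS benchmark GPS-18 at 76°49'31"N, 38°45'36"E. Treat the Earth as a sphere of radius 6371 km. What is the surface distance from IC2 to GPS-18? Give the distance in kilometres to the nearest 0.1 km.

242.4 km

IC2: φ = +78.30750°, λ = +31.31722°
GPS-18: φ = +76.82528°, λ = +38.76000°
Δφ = -1.4822°,  Δλ = 7.4428°
a = sin²(Δφ/2) + cos φ₁ cos φ₂ sin²(Δλ/2) = 0.000362
c = 2·arcsin(√a) = 0.038049 rad = 2.1800°
d = R·c = 6371 × 0.038049 = 242.4 km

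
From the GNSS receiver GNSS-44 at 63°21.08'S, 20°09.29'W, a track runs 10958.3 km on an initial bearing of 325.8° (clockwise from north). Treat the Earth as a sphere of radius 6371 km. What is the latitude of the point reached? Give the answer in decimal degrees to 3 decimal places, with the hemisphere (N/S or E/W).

29.982°N

GNSS-44: φ = -63.35133°, λ = -20.15483°
δ = d/R = 10958.3/6371 = 1.720028 rad
φ₂ = arcsin(sin φ₁ cos δ + cos φ₁ sin δ cos θ)
   = arcsin(-0.89377·-0.14868 + 0.44852·0.98889·0.82708) = 29.98167°
λ₂ = λ₁ + atan2(sin θ sin δ cos φ₁, cos δ − sin φ₁ sin φ₂) = -60.07397°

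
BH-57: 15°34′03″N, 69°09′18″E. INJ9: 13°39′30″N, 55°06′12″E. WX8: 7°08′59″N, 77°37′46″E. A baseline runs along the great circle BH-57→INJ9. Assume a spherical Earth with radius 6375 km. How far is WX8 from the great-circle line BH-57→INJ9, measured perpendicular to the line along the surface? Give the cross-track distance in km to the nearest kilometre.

BH-57: φ = +15.56750°, λ = +69.15500°
INJ9: φ = +13.65833°, λ = +55.10333°
WX8: φ = +7.14972°, λ = +77.62944°
δ₁₃ = central angle BH-57→WX8 = 0.206322 rad  (haversine)
θ₁₃ = bearing BH-57→WX8 = 134.458°,  θ₁₂ = bearing BH-57→INJ9 = 263.828°
dₓₜ = R·arcsin(sin δ₁₃ · sin(θ₁₃ − θ₁₂)) = 6375·arcsin(0.20486·sin(-129.370°)) = -1013.882 km
|dₓₜ| = 1013.882 km

1014 km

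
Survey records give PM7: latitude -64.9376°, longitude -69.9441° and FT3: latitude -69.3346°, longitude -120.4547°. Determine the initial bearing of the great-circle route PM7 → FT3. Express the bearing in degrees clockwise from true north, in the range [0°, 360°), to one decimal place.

Δλ = -50.5106°
y = sin Δλ · cos φ₂ = -0.272355
x = cos φ₁ sin φ₂ − sin φ₁ cos φ₂ cos Δλ = -0.193052
θ = atan2(y, x) = -125.3299° → 234.6701° (mod 360°)

234.7°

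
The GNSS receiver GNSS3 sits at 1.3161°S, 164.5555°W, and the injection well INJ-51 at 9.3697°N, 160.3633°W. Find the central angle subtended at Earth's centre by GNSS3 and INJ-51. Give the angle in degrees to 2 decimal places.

11.47°

Δφ = 10.6858°,  Δλ = 4.1922°
a = sin²(Δφ/2) + cos φ₁ cos φ₂ sin²(Δλ/2) = 0.009990
c = 2·arcsin(√a) = 0.200236 rad = 11.4727°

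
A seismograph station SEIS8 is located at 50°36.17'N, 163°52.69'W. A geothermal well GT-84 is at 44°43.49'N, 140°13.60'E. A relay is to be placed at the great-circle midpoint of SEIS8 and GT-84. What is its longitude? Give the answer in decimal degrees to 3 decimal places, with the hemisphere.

SEIS8: φ = +50.60283°, λ = -163.87817°
GT-84: φ = +44.72483°, λ = +140.22667°
Bx = cos φ₂ cos Δλ = 0.398381,  By = cos φ₂ sin Δλ = -0.588299
φₘ = atan2(sin φ₁ + sin φ₂, √((cos φ₁ + Bx)² + By²)) = 51.15931°
λₘ = λ₁ + atan2(By, cos φ₁ + Bx) = 166.46184°

166.462°E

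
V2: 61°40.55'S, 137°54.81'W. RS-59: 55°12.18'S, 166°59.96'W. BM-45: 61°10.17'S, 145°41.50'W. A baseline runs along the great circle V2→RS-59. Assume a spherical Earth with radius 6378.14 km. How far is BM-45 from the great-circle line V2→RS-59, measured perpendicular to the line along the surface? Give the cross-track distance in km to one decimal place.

42.0 km

V2: φ = -61.67583°, λ = -137.91350°
RS-59: φ = -55.20300°, λ = -166.99933°
BM-45: φ = -61.16950°, λ = -145.69167°
δ₁₃ = central angle V2→BM-45 = 0.065496 rad  (haversine)
θ₁₃ = bearing V2→BM-45 = 274.321°,  θ₁₂ = bearing V2→RS-59 = 280.093°
dₓₜ = R·arcsin(sin δ₁₃ · sin(θ₁₃ − θ₁₂)) = 6378.14·arcsin(0.06545·sin(-5.772°)) = -41.983 km
|dₓₜ| = 41.983 km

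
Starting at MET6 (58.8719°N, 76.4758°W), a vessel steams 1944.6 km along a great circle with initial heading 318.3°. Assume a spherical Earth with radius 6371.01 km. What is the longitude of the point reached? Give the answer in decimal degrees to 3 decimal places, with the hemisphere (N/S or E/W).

110.066°W

δ = d/R = 1944.6/6371.01 = 0.305226 rad
φ₂ = arcsin(sin φ₁ cos δ + cos φ₁ sin δ cos θ)
   = arcsin(0.85601·0.95378 + 0.51695·0.30051·0.74664) = 68.81801°
λ₂ = λ₁ + atan2(sin θ sin δ cos φ₁, cos δ − sin φ₁ sin φ₂) = -110.06626°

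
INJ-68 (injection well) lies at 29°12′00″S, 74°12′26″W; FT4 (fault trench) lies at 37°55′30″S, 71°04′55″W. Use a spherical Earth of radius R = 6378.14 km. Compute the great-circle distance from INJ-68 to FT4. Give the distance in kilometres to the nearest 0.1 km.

1013.4 km

INJ-68: φ = -29.20000°, λ = -74.20722°
FT4: φ = -37.92500°, λ = -71.08194°
Δφ = -8.7250°,  Δλ = 3.1253°
a = sin²(Δφ/2) + cos φ₁ cos φ₂ sin²(Δλ/2) = 0.006298
c = 2·arcsin(√a) = 0.158889 rad = 9.1037°
d = R·c = 6378.14 × 0.158889 = 1013.4 km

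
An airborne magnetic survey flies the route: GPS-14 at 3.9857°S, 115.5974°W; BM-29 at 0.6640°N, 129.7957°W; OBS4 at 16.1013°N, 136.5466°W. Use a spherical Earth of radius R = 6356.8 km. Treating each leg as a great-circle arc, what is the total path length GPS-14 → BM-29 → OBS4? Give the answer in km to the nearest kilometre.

GPS-14→BM-29: c = 0.260592 rad, d = 1656.53 km
BM-29→OBS4: c = 0.293416 rad, d = 1865.19 km
Total = 1656.53 + 1865.19 = 3521.72 km

3522 km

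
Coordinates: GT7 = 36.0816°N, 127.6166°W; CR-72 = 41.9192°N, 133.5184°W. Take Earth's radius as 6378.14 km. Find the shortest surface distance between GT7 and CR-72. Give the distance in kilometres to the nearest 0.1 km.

Δφ = 5.8376°,  Δλ = -5.9018°
a = sin²(Δφ/2) + cos φ₁ cos φ₂ sin²(Δλ/2) = 0.004187
c = 2·arcsin(√a) = 0.129499 rad = 7.4197°
d = R·c = 6378.14 × 0.129499 = 826.0 km

826.0 km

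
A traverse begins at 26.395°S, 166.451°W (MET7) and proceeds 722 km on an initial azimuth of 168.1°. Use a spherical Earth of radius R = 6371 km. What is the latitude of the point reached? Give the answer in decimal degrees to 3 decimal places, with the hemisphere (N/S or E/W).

δ = d/R = 722/6371 = 0.113326 rad
φ₂ = arcsin(sin φ₁ cos δ + cos φ₁ sin δ cos θ)
   = arcsin(-0.44456·0.99359 + 0.89575·0.11308·-0.97851) = -32.73969°
λ₂ = λ₁ + atan2(sin θ sin δ cos φ₁, cos δ − sin φ₁ sin φ₂) = -164.86242°

32.740°S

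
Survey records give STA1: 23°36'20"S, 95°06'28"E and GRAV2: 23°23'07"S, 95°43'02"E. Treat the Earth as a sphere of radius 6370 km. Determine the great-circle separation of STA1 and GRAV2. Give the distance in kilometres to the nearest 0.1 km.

66.8 km

STA1: φ = -23.60556°, λ = +95.10778°
GRAV2: φ = -23.38528°, λ = +95.71722°
Δφ = 0.2203°,  Δλ = 0.6094°
a = sin²(Δφ/2) + cos φ₁ cos φ₂ sin²(Δλ/2) = 0.000027
c = 2·arcsin(√a) = 0.010485 rad = 0.6008°
d = R·c = 6370 × 0.010485 = 66.8 km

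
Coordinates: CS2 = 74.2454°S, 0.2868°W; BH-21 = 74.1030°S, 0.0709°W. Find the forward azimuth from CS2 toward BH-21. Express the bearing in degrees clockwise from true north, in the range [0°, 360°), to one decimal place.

22.6°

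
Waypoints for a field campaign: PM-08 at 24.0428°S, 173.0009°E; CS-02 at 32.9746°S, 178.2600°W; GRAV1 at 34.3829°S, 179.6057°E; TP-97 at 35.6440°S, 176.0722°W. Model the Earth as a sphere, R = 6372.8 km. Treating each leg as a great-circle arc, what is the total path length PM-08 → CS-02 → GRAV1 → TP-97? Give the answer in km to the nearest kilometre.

PM-08→CS-02: c = 0.205400 rad, d = 1308.97 km
CS-02→GRAV1: c = 0.039559 rad, d = 252.10 km
GRAV1→TP-97: c = 0.065579 rad, d = 417.92 km
Total = 1308.97 + 252.10 + 417.92 = 1979.00 km

1979 km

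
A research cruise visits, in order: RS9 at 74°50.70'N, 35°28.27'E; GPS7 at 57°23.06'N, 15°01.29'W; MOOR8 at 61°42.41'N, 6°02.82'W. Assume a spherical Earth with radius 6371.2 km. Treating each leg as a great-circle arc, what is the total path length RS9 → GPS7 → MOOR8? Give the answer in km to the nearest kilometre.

3531 km

RS9: φ = +74.84500°, λ = +35.47117°
GPS7: φ = +57.38433°, λ = -15.02150°
MOOR8: φ = +61.70683°, λ = -6.04700°
RS9→GPS7: c = 0.444894 rad, d = 2834.51 km
GPS7→MOOR8: c = 0.109343 rad, d = 696.65 km
Total = 2834.51 + 696.65 = 3531.15 km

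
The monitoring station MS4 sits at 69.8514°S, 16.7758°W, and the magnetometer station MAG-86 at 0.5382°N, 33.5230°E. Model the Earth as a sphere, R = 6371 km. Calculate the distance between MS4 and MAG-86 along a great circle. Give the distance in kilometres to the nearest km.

8652 km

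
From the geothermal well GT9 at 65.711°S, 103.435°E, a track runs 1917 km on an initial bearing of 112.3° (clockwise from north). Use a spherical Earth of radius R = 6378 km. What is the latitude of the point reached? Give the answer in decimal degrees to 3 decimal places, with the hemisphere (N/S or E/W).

66.467°S

δ = d/R = 1917/6378 = 0.300564 rad
φ₂ = arcsin(sin φ₁ cos δ + cos φ₁ sin δ cos θ)
   = arcsin(-0.91148·0.95517 + 0.41134·0.29606·-0.37946) = -66.46705°
λ₂ = λ₁ + atan2(sin θ sin δ cos φ₁, cos δ − sin φ₁ sin φ₂) = 146.75195°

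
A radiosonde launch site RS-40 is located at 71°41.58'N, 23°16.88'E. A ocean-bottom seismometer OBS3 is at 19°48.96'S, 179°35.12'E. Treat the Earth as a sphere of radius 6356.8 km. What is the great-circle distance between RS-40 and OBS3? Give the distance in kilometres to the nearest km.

RS-40: φ = +71.69300°, λ = +23.28133°
OBS3: φ = -19.81600°, λ = +179.58533°
Δφ = -91.5090°,  Δλ = 156.3040°
a = sin²(Δφ/2) + cos φ₁ cos φ₂ sin²(Δλ/2) = 0.796219
c = 2·arcsin(√a) = 2.204878 rad = 126.3302°
d = R·c = 6356.8 × 2.204878 = 14016.0 km

14016 km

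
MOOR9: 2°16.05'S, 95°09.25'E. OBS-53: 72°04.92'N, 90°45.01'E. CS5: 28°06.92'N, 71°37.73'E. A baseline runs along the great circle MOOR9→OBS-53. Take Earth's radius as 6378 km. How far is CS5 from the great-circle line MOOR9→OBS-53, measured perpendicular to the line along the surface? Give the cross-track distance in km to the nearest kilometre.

MOOR9: φ = -2.26750°, λ = +95.15417°
OBS-53: φ = +72.08200°, λ = +90.75017°
CS5: φ = +28.11533°, λ = +71.62883°
δ₁₃ = central angle MOOR9→CS5 = 0.660943 rad  (haversine)
θ₁₃ = bearing MOOR9→CS5 = 325.005°,  θ₁₂ = bearing MOOR9→OBS-53 = 358.595°
dₓₜ = R·arcsin(sin δ₁₃ · sin(θ₁₃ − θ₁₂)) = 6378·arcsin(0.61386·sin(-33.590°)) = -2210.021 km
|dₓₜ| = 2210.021 km

2210 km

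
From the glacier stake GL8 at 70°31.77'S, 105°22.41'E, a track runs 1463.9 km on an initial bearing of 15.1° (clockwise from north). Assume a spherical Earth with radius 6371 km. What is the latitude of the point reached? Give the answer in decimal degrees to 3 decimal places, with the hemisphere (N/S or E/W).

GL8: φ = -70.52950°, λ = +105.37350°
δ = d/R = 1463.9/6371 = 0.229776 rad
φ₂ = arcsin(sin φ₁ cos δ + cos φ₁ sin δ cos θ)
   = arcsin(-0.94281·0.97372 + 0.33332·0.22776·0.96547) = -57.64388°
λ₂ = λ₁ + atan2(sin θ sin δ cos φ₁, cos δ − sin φ₁ sin φ₂) = 111.73863°

57.644°S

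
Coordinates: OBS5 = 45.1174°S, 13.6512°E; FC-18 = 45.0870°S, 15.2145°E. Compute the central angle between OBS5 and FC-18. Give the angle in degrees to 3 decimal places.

Δφ = 0.0304°,  Δλ = 1.5633°
a = sin²(Δφ/2) + cos φ₁ cos φ₂ sin²(Δλ/2) = 0.000093
c = 2·arcsin(√a) = 0.019266 rad = 1.1038°

1.104°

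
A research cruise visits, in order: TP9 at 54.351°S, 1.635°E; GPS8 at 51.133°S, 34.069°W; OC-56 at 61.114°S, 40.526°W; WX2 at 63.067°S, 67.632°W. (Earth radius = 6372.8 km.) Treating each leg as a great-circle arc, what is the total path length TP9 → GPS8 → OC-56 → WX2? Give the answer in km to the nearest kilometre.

TP9→GPS8: c = 0.377247 rad, d = 2404.12 km
GPS8→OC-56: c = 0.184967 rad, d = 1178.76 km
OC-56→WX2: c = 0.222328 rad, d = 1416.85 km
Total = 2404.12 + 1178.76 + 1416.85 = 4999.73 km

5000 km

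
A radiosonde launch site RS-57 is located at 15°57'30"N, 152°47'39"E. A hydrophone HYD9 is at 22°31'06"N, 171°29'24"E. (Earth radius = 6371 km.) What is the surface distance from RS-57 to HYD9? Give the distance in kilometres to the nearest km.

RS-57: φ = +15.95833°, λ = +152.79417°
HYD9: φ = +22.51833°, λ = +171.49000°
Δφ = 6.5600°,  Δλ = 18.6958°
a = sin²(Δφ/2) + cos φ₁ cos φ₂ sin²(Δλ/2) = 0.026706
c = 2·arcsin(√a) = 0.328312 rad = 18.8109°
d = R·c = 6371 × 0.328312 = 2091.7 km

2092 km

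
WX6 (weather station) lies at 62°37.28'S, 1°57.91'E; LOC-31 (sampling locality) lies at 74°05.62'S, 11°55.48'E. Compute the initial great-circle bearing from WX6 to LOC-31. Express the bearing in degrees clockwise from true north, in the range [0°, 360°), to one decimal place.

WX6: φ = -62.62133°, λ = +1.96517°
LOC-31: φ = -74.09367°, λ = +11.92467°
Δλ = 9.9595°
y = sin Δλ · cos φ₂ = 0.047400
x = cos φ₁ sin φ₂ − sin φ₁ cos φ₂ cos Δλ = -0.202562
θ = atan2(y, x) = 166.8296° → 166.8296° (mod 360°)

166.8°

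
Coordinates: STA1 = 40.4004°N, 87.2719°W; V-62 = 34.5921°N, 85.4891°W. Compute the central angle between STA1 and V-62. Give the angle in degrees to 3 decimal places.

Δφ = -5.8083°,  Δλ = 1.7828°
a = sin²(Δφ/2) + cos φ₁ cos φ₂ sin²(Δλ/2) = 0.002719
c = 2·arcsin(√a) = 0.104330 rad = 5.9776°

5.978°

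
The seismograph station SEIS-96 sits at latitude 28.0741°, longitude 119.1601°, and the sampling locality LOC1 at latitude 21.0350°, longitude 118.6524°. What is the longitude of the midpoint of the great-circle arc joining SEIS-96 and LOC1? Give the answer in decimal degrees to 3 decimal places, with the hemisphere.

Bx = cos φ₂ cos Δλ = 0.933325,  By = cos φ₂ sin Δλ = -0.008270
φₘ = atan2(sin φ₁ + sin φ₂, √((cos φ₁ + Bx)² + By²)) = 24.55476°
λₘ = λ₁ + atan2(By, cos φ₁ + Bx) = 118.89912°

118.899°E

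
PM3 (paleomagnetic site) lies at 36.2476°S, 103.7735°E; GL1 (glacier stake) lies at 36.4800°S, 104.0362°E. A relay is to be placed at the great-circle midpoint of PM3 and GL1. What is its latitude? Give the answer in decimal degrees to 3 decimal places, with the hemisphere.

Bx = cos φ₂ cos Δλ = 0.804056,  By = cos φ₂ sin Δλ = 0.003687
φₘ = atan2(sin φ₁ + sin φ₂, √((cos φ₁ + Bx)² + By²)) = -36.36387°
λₘ = λ₁ + atan2(By, cos φ₁ + Bx) = 103.90465°

36.364°S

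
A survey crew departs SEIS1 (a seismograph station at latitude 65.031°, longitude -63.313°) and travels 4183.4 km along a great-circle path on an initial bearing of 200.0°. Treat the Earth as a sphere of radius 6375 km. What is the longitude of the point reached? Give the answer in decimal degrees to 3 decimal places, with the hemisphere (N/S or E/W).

δ = d/R = 4183.4/6375 = 0.656220 rad
φ₂ = arcsin(sin φ₁ cos δ + cos φ₁ sin δ cos θ)
   = arcsin(0.90654·0.79230 + 0.42213·0.61013·-0.93969) = 28.43971°
λ₂ = λ₁ + atan2(sin θ sin δ cos φ₁, cos δ − sin φ₁ sin φ₂) = -77.04111°

77.041°W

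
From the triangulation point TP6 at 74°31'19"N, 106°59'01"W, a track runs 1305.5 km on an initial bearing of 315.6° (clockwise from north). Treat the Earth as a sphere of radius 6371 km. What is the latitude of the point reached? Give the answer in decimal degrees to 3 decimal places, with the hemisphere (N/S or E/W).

TP6: φ = +74.52194°, λ = -106.98361°
δ = d/R = 1305.5/6371 = 0.204913 rad
φ₂ = arcsin(sin φ₁ cos δ + cos φ₁ sin δ cos θ)
   = arcsin(0.96373·0.97908 + 0.26687·0.20348·0.71447) = 79.22480°
λ₂ = λ₁ + atan2(sin θ sin δ cos φ₁, cos δ − sin φ₁ sin φ₂) = -156.58103°

79.225°N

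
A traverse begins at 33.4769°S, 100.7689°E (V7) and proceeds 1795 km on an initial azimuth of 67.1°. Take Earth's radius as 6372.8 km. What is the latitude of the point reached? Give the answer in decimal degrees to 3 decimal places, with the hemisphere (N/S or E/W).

δ = d/R = 1795/6372.8 = 0.281666 rad
φ₂ = arcsin(sin φ₁ cos δ + cos φ₁ sin δ cos θ)
   = arcsin(-0.55160·0.96059 + 0.83411·0.27796·0.38912) = -26.08140°
λ₂ = λ₁ + atan2(sin θ sin δ cos φ₁, cos δ − sin φ₁ sin φ₂) = 117.33245°

26.081°S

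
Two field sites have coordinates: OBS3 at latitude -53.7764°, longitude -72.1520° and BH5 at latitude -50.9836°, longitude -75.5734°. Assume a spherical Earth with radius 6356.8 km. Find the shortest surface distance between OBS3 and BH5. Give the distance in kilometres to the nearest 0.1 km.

386.8 km

Δφ = 2.7928°,  Δλ = -3.4214°
a = sin²(Δφ/2) + cos φ₁ cos φ₂ sin²(Δλ/2) = 0.000925
c = 2·arcsin(√a) = 0.060850 rad = 3.4865°
d = R·c = 6356.8 × 0.060850 = 386.8 km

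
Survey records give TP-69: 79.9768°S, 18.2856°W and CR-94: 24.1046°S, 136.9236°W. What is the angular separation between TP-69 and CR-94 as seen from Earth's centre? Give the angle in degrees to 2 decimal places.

70.97°

Δφ = 55.8722°,  Δλ = -118.6380°
a = sin²(Δφ/2) + cos φ₁ cos φ₂ sin²(Δλ/2) = 0.336986
c = 2·arcsin(√a) = 1.238697 rad = 70.9721°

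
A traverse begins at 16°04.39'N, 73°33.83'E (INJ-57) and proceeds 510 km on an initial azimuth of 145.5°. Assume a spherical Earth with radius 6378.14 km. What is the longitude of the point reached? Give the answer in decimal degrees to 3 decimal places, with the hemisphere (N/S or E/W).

INJ-57: φ = +16.07317°, λ = +73.56383°
δ = d/R = 510/6378.14 = 0.079961 rad
φ₂ = arcsin(sin φ₁ cos δ + cos φ₁ sin δ cos θ)
   = arcsin(0.27686·0.99680 + 0.96091·0.07988·-0.82413) = 12.28214°
λ₂ = λ₁ + atan2(sin θ sin δ cos φ₁, cos δ − sin φ₁ sin φ₂) = 76.21767°

76.218°E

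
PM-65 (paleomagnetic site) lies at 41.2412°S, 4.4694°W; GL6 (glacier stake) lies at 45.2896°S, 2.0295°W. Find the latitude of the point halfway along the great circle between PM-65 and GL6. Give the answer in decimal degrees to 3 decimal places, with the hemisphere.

43.272°S

Bx = cos φ₂ cos Δλ = 0.702886,  By = cos φ₂ sin Δλ = 0.029950
φₘ = atan2(sin φ₁ + sin φ₂, √((cos φ₁ + Bx)² + By²)) = -43.27188°
λₘ = λ₁ + atan2(By, cos φ₁ + Bx) = -3.29004°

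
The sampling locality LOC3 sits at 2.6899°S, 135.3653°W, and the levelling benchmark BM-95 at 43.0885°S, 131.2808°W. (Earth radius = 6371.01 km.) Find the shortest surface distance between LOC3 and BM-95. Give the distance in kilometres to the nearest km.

Δφ = -40.3986°,  Δλ = 4.0845°
a = sin²(Δφ/2) + cos φ₁ cos φ₂ sin²(Δλ/2) = 0.120149
c = 2·arcsin(√a) = 0.707943 rad = 40.5621°
d = R·c = 6371.01 × 0.707943 = 4510.3 km

4510 km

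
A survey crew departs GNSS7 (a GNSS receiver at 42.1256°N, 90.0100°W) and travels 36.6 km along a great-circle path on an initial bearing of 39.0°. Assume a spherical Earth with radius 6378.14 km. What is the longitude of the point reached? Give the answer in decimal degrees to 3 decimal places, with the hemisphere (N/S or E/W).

89.730°W

δ = d/R = 36.6/6378.14 = 0.005738 rad
φ₂ = arcsin(sin φ₁ cos δ + cos φ₁ sin δ cos θ)
   = arcsin(0.67076·0.99998 + 0.74168·0.00574·0.77715) = 42.38077°
λ₂ = λ₁ + atan2(sin θ sin δ cos φ₁, cos δ − sin φ₁ sin φ₂) = -89.72989°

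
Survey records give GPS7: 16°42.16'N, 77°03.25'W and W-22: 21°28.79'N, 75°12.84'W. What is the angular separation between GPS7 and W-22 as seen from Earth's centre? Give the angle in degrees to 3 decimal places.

GPS7: φ = +16.70267°, λ = -77.05417°
W-22: φ = +21.47983°, λ = -75.21400°
Δφ = 4.7772°,  Δλ = 1.8402°
a = sin²(Δφ/2) + cos φ₁ cos φ₂ sin²(Δλ/2) = 0.001967
c = 2·arcsin(√a) = 0.088725 rad = 5.0836°

5.084°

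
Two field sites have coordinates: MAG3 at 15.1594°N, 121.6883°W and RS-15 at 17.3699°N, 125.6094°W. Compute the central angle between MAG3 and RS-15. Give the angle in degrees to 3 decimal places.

Δφ = 2.2105°,  Δλ = -3.9211°
a = sin²(Δφ/2) + cos φ₁ cos φ₂ sin²(Δλ/2) = 0.001450
c = 2·arcsin(√a) = 0.076182 rad = 4.3649°

4.365°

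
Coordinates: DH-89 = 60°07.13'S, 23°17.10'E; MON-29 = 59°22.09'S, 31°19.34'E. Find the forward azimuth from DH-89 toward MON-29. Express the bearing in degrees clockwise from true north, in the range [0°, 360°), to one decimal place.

83.0°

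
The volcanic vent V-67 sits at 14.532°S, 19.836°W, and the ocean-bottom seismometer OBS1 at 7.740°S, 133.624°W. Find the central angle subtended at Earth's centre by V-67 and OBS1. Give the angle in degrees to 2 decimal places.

110.68°

Δφ = 6.7920°,  Δλ = -113.7880°
a = sin²(Δφ/2) + cos φ₁ cos φ₂ sin²(Δλ/2) = 0.676549
c = 2·arcsin(√a) = 1.931677 rad = 110.6770°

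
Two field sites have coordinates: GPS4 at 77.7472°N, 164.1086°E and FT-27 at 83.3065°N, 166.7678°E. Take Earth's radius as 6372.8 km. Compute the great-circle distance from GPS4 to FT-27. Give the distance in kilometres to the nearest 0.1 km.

620.1 km

Δφ = 5.5593°,  Δλ = 2.6592°
a = sin²(Δφ/2) + cos φ₁ cos φ₂ sin²(Δλ/2) = 0.002365
c = 2·arcsin(√a) = 0.097303 rad = 5.5750°
d = R·c = 6372.8 × 0.097303 = 620.1 km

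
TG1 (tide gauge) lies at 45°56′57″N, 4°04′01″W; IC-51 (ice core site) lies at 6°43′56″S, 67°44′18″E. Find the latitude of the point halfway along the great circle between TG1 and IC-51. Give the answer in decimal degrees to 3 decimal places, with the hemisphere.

TG1: φ = +45.94917°, λ = -4.06694°
IC-51: φ = -6.73222°, λ = +67.73833°
Bx = cos φ₂ cos Δλ = 0.310094,  By = cos φ₂ sin Δλ = 0.943450
φₘ = atan2(sin φ₁ + sin φ₂, √((cos φ₁ + Bx)² + By²)) = 23.56997°
λₘ = λ₁ + atan2(By, cos φ₁ + Bx) = 39.11263°

23.570°N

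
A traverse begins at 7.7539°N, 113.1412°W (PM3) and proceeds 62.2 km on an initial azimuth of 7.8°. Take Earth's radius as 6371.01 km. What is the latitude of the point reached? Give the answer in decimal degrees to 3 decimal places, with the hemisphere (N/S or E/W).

8.308°N

δ = d/R = 62.2/6371.01 = 0.009763 rad
φ₂ = arcsin(sin φ₁ cos δ + cos φ₁ sin δ cos θ)
   = arcsin(0.13492·0.99995 + 0.99086·0.00976·0.99075) = 8.30809°
λ₂ = λ₁ + atan2(sin θ sin δ cos φ₁, cos δ − sin φ₁ sin φ₂) = -113.06448°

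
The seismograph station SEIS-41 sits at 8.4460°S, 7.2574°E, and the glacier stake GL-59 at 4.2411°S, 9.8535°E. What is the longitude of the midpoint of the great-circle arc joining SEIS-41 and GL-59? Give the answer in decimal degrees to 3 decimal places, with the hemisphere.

8.561°E

Bx = cos φ₂ cos Δλ = 0.996238,  By = cos φ₂ sin Δλ = 0.045171
φₘ = atan2(sin φ₁ + sin φ₂, √((cos φ₁ + Bx)² + By²)) = -6.34516°
λₘ = λ₁ + atan2(By, cos φ₁ + Bx) = 8.56075°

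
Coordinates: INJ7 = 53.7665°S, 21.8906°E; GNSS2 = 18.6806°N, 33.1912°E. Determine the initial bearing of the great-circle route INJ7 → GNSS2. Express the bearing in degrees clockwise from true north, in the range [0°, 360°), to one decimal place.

11.2°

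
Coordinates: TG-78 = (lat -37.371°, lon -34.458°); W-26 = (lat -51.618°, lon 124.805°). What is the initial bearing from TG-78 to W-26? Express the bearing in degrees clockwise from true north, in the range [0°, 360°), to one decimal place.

Δλ = 159.2630°
y = sin Δλ · cos φ₂ = 0.219848
x = cos φ₁ sin φ₂ − sin φ₁ cos φ₂ cos Δλ = -0.975429
θ = atan2(y, x) = 167.2986° → 167.2986° (mod 360°)

167.3°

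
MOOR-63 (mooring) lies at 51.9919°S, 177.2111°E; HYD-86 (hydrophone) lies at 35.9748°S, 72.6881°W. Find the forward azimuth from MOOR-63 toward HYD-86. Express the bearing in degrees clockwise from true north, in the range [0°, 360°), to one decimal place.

Δλ = 110.1008°
y = sin Δλ · cos φ₂ = 0.759982
x = cos φ₁ sin φ₂ − sin φ₁ cos φ₂ cos Δλ = -0.580865
θ = atan2(y, x) = 127.3912° → 127.3912° (mod 360°)

127.4°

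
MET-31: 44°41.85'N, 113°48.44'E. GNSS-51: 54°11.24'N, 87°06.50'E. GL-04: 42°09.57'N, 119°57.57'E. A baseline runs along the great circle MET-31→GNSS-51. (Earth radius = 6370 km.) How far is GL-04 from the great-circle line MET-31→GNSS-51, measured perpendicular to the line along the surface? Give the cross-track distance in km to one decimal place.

MET-31: φ = +44.69750°, λ = +113.80733°
GNSS-51: φ = +54.18733°, λ = +87.10833°
GL-04: φ = +42.15950°, λ = +119.95950°
δ₁₃ = central angle MET-31→GL-04 = 0.089647 rad  (haversine)
θ₁₃ = bearing MET-31→GL-04 = 117.457°,  θ₁₂ = bearing MET-31→GNSS-51 = 308.451°
dₓₜ = R·arcsin(sin δ₁₃ · sin(θ₁₃ − θ₁₂)) = 6370·arcsin(0.08953·sin(-190.994°)) = 108.760 km
|dₓₜ| = 108.760 km

108.8 km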